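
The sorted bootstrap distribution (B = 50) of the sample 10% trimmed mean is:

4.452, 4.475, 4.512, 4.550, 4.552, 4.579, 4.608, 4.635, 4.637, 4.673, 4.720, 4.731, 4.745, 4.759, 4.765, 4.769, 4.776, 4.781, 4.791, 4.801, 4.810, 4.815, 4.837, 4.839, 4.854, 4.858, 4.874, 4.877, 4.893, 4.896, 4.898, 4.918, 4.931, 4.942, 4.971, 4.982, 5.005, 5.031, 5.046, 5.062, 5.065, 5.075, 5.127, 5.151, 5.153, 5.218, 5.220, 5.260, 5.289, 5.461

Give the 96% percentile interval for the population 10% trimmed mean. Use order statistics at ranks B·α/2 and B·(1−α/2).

α = 0.04; lower rank = 50 × 0.020 = 1; upper rank = 50 × 0.980 = 49.
The 1st smallest replicate is 4.452; the 49th is 5.289.

(4.452, 5.289)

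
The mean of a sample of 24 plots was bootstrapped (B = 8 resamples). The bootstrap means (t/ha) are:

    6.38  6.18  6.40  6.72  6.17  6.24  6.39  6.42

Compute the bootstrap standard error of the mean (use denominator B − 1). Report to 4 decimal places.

SE* = 0.1769

Bootstrap SE is the standard deviation of the 8 replicate means.
Mean of replicates: (6.38 + 6.18 + 6.40 + 6.72 + 6.17 + 6.24 + 6.39 + 6.42) / 8 = 50.90000 / 8 = 6.36250
Sum of squared deviations: (+0.01750)² + (−0.18250)² + (+0.03750)² + (+0.35750)² + (−0.19250)² + (−0.12250)² + (+0.02750)² + (+0.05750)² = 0.21895
Variance = 0.21895 / 7 = 0.03128
SE* = √0.03128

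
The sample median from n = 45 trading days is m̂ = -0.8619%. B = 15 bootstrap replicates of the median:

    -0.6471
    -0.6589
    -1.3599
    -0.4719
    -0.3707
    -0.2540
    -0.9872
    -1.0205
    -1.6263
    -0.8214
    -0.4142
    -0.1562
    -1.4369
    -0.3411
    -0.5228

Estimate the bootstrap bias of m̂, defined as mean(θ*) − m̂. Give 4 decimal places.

bias = +0.1226

mean(θ*) = ((-0.6471) + (-0.6589) + (-1.3599) + (-0.4719) + (-0.3707) + (-0.2540) + (-0.9872) + (-1.0205) + (-1.6263) + (-0.8214) + (-0.4142) + (-0.1562) + (-1.4369) + (-0.3411) + (-0.5228)) / 15 = -0.73927
bias = -0.73927 − -0.8619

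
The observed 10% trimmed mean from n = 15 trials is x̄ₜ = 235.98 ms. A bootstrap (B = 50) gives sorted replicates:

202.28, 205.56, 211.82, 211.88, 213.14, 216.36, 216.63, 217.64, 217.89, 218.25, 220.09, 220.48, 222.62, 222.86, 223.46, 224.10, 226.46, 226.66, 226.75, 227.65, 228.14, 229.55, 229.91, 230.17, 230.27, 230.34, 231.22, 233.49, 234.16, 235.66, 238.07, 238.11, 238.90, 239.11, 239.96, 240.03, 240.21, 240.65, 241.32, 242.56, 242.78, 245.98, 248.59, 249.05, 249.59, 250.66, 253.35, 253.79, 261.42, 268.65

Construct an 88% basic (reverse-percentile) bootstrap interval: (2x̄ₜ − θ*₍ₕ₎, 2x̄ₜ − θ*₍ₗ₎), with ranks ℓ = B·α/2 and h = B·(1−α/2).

(218.61, 260.14)

Percentile endpoints at ranks 3 and 47: θ*₍3₎ = 211.82, θ*₍47₎ = 253.35.
Basic interval reflects these around x̄ₜ:
  lower = 2 × 235.98 − 253.35 = 218.61
  upper = 2 × 235.98 − 211.82 = 260.14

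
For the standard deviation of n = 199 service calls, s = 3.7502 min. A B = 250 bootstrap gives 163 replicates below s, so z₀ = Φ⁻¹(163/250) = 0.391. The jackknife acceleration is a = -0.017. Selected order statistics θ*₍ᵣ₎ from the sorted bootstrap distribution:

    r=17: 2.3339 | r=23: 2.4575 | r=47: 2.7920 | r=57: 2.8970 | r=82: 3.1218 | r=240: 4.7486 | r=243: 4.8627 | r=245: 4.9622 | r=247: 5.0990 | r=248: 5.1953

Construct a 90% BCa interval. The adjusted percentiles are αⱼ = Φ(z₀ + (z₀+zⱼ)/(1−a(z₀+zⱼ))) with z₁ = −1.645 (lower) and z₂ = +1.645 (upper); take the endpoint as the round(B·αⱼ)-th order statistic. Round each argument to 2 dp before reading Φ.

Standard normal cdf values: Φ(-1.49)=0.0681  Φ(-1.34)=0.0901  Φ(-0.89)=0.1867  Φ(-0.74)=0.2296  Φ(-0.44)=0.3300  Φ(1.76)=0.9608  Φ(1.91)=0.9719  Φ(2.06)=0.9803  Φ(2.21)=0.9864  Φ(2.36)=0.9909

(2.7920, 5.1953)

Lower: z₀ + z₁ = 0.391 + (-1.645) = -1.254; 1 − a(z₀+z₁) = 1 − (-0.017)(-1.254) = 0.9787; argument = 0.391 + (-1.254)/0.9787 = -0.8903 → -0.89.
α₁ = Φ(-0.89) = 0.1867; rank = round(250 × 0.1867) = 47; θ*₍47₎ = 2.7920.
Upper: z₀ + z₂ = 2.036; 1 − a(z₀+z₂) = 1.0346; argument = 2.3589 → 2.36; α₂ = 0.9909; rank = 248; θ*₍248₎ = 5.1953.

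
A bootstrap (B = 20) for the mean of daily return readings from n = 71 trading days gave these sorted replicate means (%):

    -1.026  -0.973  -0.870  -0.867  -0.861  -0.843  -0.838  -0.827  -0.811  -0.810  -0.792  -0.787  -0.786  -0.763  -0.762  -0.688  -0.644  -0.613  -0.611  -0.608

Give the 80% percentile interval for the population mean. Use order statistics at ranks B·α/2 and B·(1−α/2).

(-0.973, -0.613)

α = 0.20; lower rank = 20 × 0.100 = 2; upper rank = 20 × 0.900 = 18.
The 2nd smallest replicate is -0.973; the 18th is -0.613.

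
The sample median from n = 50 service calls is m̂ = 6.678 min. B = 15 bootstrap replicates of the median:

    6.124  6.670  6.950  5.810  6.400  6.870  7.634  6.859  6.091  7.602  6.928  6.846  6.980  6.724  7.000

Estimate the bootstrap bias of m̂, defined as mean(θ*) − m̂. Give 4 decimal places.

bias = +0.0879

mean(θ*) = (6.124 + 6.670 + 6.950 + 5.810 + 6.400 + 6.870 + 7.634 + 6.859 + 6.091 + 7.602 + 6.928 + 6.846 + 6.980 + 6.724 + 7.000) / 15 = 6.76587
bias = 6.76587 − 6.678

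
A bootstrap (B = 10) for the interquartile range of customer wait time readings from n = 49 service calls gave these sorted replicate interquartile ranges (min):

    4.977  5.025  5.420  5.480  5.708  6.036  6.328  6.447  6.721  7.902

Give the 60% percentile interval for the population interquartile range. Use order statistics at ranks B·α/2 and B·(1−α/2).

(5.025, 6.447)

α = 0.40; lower rank = 10 × 0.200 = 2; upper rank = 10 × 0.800 = 8.
The 2nd smallest replicate is 5.025; the 8th is 6.447.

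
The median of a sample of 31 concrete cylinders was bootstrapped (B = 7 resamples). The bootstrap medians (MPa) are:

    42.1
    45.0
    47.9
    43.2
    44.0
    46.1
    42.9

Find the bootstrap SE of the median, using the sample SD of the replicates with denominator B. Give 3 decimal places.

Bootstrap SE is the standard deviation of the 7 replicate medians.
Mean of replicates: (42.1 + 45.0 + 47.9 + 43.2 + 44.0 + 46.1 + 42.9) / 7 = 311.2000 / 7 = 44.4571
Sum of squared deviations: (−2.3571)² + (+0.5429)² + (+3.4429)² + (−1.2571)² + (−0.4571)² + (+1.6429)² + (−1.5571)² = 24.6171
Variance = 24.6171 / 7 = 3.5167
SE* = √3.5167

SE* = 1.875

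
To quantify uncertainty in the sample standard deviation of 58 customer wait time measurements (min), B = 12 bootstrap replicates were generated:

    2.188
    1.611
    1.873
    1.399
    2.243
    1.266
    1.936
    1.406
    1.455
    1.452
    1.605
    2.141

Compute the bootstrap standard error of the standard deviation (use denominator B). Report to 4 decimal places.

Bootstrap SE is the standard deviation of the 12 replicate standard deviations.
Mean of replicates: (2.188 + 1.611 + 1.873 + 1.399 + 2.243 + 1.266 + 1.936 + 1.406 + 1.455 + 1.452 + 1.605 + 2.141) / 12 = 20.57500 / 12 = 1.71458
Sum of squared deviations: (+0.47342)² + (−0.10358)² + (+0.15842)² + (−0.31558)² + (+0.52842)² + (−0.44858)² + (+0.22142)² + (−0.30858)² + (−0.25958)² + (−0.26258)² + (−0.10958)² + (+0.42642)² = 1.31441
Variance = 1.31441 / 12 = 0.10953
SE* = √0.10953

SE* = 0.3310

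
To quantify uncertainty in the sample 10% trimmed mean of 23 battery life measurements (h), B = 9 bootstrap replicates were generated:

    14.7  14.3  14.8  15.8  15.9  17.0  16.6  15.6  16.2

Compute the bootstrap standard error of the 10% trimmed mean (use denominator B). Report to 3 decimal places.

Bootstrap SE is the standard deviation of the 9 replicate 10% trimmed means.
Mean of replicates: (14.7 + 14.3 + 14.8 + 15.8 + 15.9 + 17.0 + 16.6 + 15.6 + 16.2) / 9 = 140.9000 / 9 = 15.6556
Sum of squared deviations: (−0.9556)² + (−1.3556)² + (−0.8556)² + (+0.1444)² + (+0.2444)² + (+1.3444)² + (+0.9444)² + (−0.0556)² + (+0.5444)² = 6.5622
Variance = 6.5622 / 9 = 0.7291
SE* = √0.7291

SE* = 0.854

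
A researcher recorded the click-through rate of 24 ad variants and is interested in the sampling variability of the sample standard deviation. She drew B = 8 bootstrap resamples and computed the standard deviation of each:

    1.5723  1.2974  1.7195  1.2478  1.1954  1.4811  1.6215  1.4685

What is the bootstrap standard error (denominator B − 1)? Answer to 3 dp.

SE* = 0.188

Bootstrap SE is the standard deviation of the 8 replicate standard deviations.
Mean of replicates: (1.5723 + 1.2974 + 1.7195 + 1.2478 + 1.1954 + 1.4811 + 1.6215 + 1.4685) / 8 = 11.60350 / 8 = 1.45044
Sum of squared deviations: (+0.12186)² + (−0.15304)² + (+0.26906)² + (−0.20264)² + (−0.25504)² + (+0.03066)² + (+0.17106)² + (+0.01806)² = 0.24730
Variance = 0.24730 / 7 = 0.03533
SE* = √0.03533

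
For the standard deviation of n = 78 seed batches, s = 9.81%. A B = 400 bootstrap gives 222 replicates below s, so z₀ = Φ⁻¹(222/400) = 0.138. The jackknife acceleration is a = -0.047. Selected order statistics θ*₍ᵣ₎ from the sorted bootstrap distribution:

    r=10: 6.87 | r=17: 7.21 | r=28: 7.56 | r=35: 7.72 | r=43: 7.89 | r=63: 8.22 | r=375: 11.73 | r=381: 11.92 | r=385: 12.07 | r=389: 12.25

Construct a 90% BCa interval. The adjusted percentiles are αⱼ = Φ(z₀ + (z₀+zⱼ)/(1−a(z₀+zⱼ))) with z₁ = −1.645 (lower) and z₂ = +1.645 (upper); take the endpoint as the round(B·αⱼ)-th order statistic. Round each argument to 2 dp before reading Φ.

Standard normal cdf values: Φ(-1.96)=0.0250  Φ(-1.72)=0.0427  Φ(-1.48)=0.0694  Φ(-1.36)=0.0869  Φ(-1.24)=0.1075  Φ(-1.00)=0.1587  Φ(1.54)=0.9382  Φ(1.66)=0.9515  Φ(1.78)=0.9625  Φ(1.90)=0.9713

Lower: z₀ + z₁ = 0.138 + (-1.645) = -1.507; 1 − a(z₀+z₁) = 1 − (-0.047)(-1.507) = 0.9292; argument = 0.138 + (-1.507)/0.9292 = -1.4839 → -1.48.
α₁ = Φ(-1.48) = 0.0694; rank = round(400 × 0.0694) = 28; θ*₍28₎ = 7.56.
Upper: z₀ + z₂ = 1.783; 1 − a(z₀+z₂) = 1.0838; argument = 1.7831 → 1.78; α₂ = 0.9625; rank = 385; θ*₍385₎ = 12.07.

(7.56, 12.07)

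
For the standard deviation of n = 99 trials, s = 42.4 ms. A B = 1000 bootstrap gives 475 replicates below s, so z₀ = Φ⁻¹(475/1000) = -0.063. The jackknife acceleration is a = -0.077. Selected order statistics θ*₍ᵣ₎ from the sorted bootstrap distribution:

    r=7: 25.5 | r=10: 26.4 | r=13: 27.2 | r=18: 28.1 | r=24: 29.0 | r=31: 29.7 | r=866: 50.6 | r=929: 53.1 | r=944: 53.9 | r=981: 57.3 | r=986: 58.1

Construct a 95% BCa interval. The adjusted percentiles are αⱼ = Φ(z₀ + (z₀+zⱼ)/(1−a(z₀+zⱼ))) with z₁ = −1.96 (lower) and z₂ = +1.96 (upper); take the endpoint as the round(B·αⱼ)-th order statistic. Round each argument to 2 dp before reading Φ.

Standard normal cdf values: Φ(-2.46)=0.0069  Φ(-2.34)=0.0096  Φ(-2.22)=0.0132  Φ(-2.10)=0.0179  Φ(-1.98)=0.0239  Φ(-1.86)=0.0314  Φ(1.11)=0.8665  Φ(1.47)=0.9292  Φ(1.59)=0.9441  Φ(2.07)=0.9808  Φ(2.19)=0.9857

Lower: z₀ + z₁ = -0.063 + (-1.960) = -2.023; 1 − a(z₀+z₁) = 1 − (-0.077)(-2.023) = 0.8442; argument = -0.063 + (-2.023)/0.8442 = -2.4593 → -2.46.
α₁ = Φ(-2.46) = 0.0069; rank = round(1000 × 0.0069) = 7; θ*₍7₎ = 25.5.
Upper: z₀ + z₂ = 1.897; 1 − a(z₀+z₂) = 1.1461; argument = 1.5922 → 1.59; α₂ = 0.9441; rank = 944; θ*₍944₎ = 53.9.

(25.5, 53.9)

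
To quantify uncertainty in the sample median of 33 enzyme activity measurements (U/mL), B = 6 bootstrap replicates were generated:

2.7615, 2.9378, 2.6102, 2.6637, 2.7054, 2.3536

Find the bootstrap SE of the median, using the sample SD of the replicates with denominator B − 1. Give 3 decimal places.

Bootstrap SE is the standard deviation of the 6 replicate medians.
Mean of replicates: (2.7615 + 2.9378 + 2.6102 + 2.6637 + 2.7054 + 2.3536) / 6 = 16.03220 / 6 = 2.67203
Sum of squared deviations: (+0.08947)² + (+0.26577)² + (−0.06183)² + (−0.00833)² + (+0.03337)² + (−0.31843)² = 0.18504
Variance = 0.18504 / 5 = 0.03701
SE* = √0.03701

SE* = 0.192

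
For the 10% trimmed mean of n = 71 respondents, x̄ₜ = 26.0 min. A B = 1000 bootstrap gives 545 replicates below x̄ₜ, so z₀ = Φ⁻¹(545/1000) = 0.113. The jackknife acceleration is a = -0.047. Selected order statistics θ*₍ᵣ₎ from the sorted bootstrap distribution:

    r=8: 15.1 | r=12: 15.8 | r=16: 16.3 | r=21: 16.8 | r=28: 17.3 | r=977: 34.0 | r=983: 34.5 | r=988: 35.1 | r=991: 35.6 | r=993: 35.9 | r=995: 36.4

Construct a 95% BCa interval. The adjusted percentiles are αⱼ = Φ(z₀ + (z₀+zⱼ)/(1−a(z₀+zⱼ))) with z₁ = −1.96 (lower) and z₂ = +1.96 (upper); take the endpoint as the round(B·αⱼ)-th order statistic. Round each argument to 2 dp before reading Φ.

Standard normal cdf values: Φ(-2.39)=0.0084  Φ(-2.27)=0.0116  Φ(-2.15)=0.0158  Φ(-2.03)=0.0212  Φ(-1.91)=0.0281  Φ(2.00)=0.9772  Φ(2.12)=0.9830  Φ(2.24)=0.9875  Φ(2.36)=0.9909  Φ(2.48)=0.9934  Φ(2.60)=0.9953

(17.3, 34.0)

Lower: z₀ + z₁ = 0.113 + (-1.960) = -1.847; 1 − a(z₀+z₁) = 1 − (-0.047)(-1.847) = 0.9132; argument = 0.113 + (-1.847)/0.9132 = -1.9096 → -1.91.
α₁ = Φ(-1.91) = 0.0281; rank = round(1000 × 0.0281) = 28; θ*₍28₎ = 17.3.
Upper: z₀ + z₂ = 2.073; 1 − a(z₀+z₂) = 1.0974; argument = 2.0020 → 2.00; α₂ = 0.9772; rank = 977; θ*₍977₎ = 34.0.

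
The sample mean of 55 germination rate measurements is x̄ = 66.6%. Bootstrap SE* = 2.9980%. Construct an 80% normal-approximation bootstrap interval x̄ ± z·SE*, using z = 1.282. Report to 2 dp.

(62.76, 70.44)

Margin = 1.282 × 2.9980 = 3.843
Interval: 66.6 ± 3.843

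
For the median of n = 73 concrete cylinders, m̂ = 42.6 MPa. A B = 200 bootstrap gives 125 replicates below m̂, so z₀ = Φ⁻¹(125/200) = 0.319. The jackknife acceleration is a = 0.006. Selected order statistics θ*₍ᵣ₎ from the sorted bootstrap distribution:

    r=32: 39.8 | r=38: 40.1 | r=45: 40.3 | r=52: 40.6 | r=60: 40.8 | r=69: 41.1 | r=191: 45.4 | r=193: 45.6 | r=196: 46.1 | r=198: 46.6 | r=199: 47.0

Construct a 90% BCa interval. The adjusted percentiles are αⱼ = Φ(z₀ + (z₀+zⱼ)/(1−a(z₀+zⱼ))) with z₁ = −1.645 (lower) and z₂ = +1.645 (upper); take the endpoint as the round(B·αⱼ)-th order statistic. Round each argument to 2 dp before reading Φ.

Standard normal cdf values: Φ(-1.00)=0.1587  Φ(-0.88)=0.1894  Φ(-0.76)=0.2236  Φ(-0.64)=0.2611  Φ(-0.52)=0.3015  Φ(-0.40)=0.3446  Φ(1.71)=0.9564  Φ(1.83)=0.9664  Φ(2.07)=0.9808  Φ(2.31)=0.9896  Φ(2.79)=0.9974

Lower: z₀ + z₁ = 0.319 + (-1.645) = -1.326; 1 − a(z₀+z₁) = 1 − (0.006)(-1.326) = 1.0080; argument = 0.319 + (-1.326)/1.0080 = -0.9965 → -1.00.
α₁ = Φ(-1.00) = 0.1587; rank = round(200 × 0.1587) = 32; θ*₍32₎ = 39.8.
Upper: z₀ + z₂ = 1.964; 1 − a(z₀+z₂) = 0.9882; argument = 2.3064 → 2.31; α₂ = 0.9896; rank = 198; θ*₍198₎ = 46.6.

(39.8, 46.6)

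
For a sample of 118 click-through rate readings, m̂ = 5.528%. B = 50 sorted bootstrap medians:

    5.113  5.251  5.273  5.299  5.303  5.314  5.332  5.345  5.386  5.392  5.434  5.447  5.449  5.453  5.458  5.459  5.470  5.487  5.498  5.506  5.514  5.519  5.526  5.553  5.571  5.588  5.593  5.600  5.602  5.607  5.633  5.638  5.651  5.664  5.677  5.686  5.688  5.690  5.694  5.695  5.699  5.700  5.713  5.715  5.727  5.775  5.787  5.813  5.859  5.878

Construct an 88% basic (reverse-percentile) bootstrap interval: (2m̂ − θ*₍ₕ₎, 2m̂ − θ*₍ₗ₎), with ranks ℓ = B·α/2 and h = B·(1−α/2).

(5.269, 5.783)

Percentile endpoints at ranks 3 and 47: θ*₍3₎ = 5.273, θ*₍47₎ = 5.787.
Basic interval reflects these around m̂:
  lower = 2 × 5.528 − 5.787 = 5.269
  upper = 2 × 5.528 − 5.273 = 5.783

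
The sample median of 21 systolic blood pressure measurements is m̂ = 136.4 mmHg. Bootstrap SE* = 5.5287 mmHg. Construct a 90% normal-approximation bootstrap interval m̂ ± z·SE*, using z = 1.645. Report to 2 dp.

(127.31, 145.49)

Margin = 1.645 × 5.5287 = 9.095
Interval: 136.4 ± 9.095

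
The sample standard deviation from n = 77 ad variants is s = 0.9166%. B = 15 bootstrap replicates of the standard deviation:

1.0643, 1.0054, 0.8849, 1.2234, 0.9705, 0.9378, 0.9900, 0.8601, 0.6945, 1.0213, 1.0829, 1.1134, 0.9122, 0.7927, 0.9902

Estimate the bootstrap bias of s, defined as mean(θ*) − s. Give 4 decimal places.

mean(θ*) = (1.0643 + 1.0054 + 0.8849 + 1.2234 + 0.9705 + 0.9378 + 0.9900 + 0.8601 + 0.6945 + 1.0213 + 1.0829 + 1.1134 + 0.9122 + 0.7927 + 0.9902) / 15 = 0.96957
bias = 0.96957 − 0.9166

bias = +0.0530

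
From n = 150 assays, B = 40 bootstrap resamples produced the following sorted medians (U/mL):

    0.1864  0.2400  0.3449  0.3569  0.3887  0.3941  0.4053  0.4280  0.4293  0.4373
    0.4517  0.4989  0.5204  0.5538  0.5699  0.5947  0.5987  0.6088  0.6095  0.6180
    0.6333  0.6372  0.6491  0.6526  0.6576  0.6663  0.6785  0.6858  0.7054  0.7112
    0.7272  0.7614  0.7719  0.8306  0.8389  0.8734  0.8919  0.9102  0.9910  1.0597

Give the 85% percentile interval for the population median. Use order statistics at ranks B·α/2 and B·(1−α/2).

α = 0.15; lower rank = 40 × 0.075 = 3; upper rank = 40 × 0.925 = 37.
The 3rd smallest replicate is 0.3449; the 37th is 0.8919.

(0.3449, 0.8919)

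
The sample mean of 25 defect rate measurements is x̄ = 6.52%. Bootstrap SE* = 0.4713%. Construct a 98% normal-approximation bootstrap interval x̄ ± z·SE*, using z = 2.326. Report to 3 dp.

Margin = 2.326 × 0.4713 = 1.0962
Interval: 6.52 ± 1.0962

(5.424, 7.616)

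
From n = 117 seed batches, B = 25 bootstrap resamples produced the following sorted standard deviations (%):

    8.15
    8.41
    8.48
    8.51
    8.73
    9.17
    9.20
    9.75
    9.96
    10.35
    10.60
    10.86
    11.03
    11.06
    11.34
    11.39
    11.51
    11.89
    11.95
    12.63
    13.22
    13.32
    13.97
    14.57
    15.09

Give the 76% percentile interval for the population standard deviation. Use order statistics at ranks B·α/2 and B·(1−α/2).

α = 0.24; lower rank = 25 × 0.120 = 3; upper rank = 25 × 0.880 = 22.
The 3rd smallest replicate is 8.48; the 22nd is 13.32.

(8.48, 13.32)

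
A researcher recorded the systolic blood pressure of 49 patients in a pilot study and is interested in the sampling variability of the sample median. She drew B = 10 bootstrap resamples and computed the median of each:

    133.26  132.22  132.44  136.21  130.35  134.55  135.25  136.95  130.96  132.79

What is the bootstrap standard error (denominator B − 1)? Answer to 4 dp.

Bootstrap SE is the standard deviation of the 10 replicate medians.
Mean of replicates: (133.26 + 132.22 + 132.44 + 136.21 + 130.35 + 134.55 + 135.25 + 136.95 + 130.96 + 132.79) / 10 = 1334.98000 / 10 = 133.49800
Sum of squared deviations: (−0.23800)² + (−1.27800)² + (−1.05800)² + (+2.71200)² + (−3.14800)² + (+1.05200)² + (+1.75200)² + (+3.45200)² + (−2.53800)² + (−0.70800)² = 43.10936
Variance = 43.10936 / 9 = 4.78993
SE* = √4.78993

SE* = 2.1886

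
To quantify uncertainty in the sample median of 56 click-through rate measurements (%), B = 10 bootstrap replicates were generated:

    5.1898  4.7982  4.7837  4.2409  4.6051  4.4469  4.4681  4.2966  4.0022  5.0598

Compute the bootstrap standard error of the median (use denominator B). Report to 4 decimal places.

Bootstrap SE is the standard deviation of the 10 replicate medians.
Mean of replicates: (5.1898 + 4.7982 + 4.7837 + 4.2409 + 4.6051 + 4.4469 + 4.4681 + 4.2966 + 4.0022 + 5.0598) / 10 = 45.89130 / 10 = 4.58913
Sum of squared deviations: (+0.60067)² + (+0.20907)² + (+0.19457)² + (−0.34823)² + (+0.01597)² + (−0.14223)² + (−0.12103)² + (−0.29253)² + (−0.58693)² + (+0.47067)² = 1.25036
Variance = 1.25036 / 10 = 0.12504
SE* = √0.12504

SE* = 0.3536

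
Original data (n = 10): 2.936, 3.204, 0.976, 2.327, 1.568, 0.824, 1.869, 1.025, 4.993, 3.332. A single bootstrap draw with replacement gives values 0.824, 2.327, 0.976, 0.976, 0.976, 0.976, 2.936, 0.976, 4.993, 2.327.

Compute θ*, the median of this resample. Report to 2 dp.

θ* = 0.98

Sorted: 0.824, 0.976, 0.976, 0.976, 0.976, 0.976, 2.327, 2.327, 2.936, 4.993
Median = average of the two middle values = 0.98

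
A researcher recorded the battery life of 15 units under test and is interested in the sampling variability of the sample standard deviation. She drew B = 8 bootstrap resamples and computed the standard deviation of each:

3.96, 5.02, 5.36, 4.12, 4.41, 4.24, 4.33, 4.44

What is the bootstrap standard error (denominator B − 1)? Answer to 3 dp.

SE* = 0.471

Bootstrap SE is the standard deviation of the 8 replicate standard deviations.
Mean of replicates: (3.96 + 5.02 + 5.36 + 4.12 + 4.41 + 4.24 + 4.33 + 4.44) / 8 = 35.8800 / 8 = 4.4850
Sum of squared deviations: (−0.5250)² + (+0.5350)² + (+0.8750)² + (−0.3650)² + (−0.0750)² + (−0.2450)² + (−0.1550)² + (−0.0450)² = 1.5524
Variance = 1.5524 / 7 = 0.2218
SE* = √0.2218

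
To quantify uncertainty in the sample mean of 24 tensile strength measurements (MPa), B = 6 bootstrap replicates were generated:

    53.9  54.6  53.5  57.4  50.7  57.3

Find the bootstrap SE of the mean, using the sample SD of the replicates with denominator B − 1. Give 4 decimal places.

Bootstrap SE is the standard deviation of the 6 replicate means.
Mean of replicates: (53.9 + 54.6 + 53.5 + 57.4 + 50.7 + 57.3) / 6 = 327.40000 / 6 = 54.56667
Sum of squared deviations: (−0.66667)² + (+0.03333)² + (−1.06667)² + (+2.83333)² + (−3.86667)² + (+2.73333)² = 32.03333
Variance = 32.03333 / 5 = 6.40667
SE* = √6.40667

SE* = 2.5311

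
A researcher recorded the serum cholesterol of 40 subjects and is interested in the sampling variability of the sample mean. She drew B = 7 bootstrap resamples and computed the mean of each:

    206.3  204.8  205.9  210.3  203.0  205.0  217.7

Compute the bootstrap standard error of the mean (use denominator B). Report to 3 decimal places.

SE* = 4.623

Bootstrap SE is the standard deviation of the 7 replicate means.
Mean of replicates: (206.3 + 204.8 + 205.9 + 210.3 + 203.0 + 205.0 + 217.7) / 7 = 1453.0000 / 7 = 207.5714
Sum of squared deviations: (−1.2714)² + (−2.7714)² + (−1.6714)² + (+2.7286)² + (−4.5714)² + (−2.5714)² + (+10.1286)² = 149.6343
Variance = 149.6343 / 7 = 21.3763
SE* = √21.3763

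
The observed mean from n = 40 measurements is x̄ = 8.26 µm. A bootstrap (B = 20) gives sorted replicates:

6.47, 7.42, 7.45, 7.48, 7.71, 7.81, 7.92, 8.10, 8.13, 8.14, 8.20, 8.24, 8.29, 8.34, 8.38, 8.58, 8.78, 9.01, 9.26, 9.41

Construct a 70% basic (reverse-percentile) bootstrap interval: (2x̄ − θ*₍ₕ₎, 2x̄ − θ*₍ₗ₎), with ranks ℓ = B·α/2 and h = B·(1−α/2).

Percentile endpoints at ranks 3 and 17: θ*₍3₎ = 7.45, θ*₍17₎ = 8.78.
Basic interval reflects these around x̄:
  lower = 2 × 8.26 − 8.78 = 7.74
  upper = 2 × 8.26 − 7.45 = 9.07

(7.74, 9.07)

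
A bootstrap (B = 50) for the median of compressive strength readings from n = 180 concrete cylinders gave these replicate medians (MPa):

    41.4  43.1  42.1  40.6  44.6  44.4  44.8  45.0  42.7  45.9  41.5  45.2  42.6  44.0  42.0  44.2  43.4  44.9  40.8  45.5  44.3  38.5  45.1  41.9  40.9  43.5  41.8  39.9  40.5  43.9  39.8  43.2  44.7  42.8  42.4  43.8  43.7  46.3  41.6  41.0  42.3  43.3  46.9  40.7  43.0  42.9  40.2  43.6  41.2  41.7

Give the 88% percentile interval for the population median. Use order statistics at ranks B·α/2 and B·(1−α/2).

(39.9, 45.5)

Sorted replicates: 38.5, 39.8, 39.9, 40.2, 40.5, 40.6, 40.7, 40.8, 40.9, 41.0, 41.2, 41.4, 41.5, 41.6, 41.7, 41.8, 41.9, 42.0, 42.1, 42.3, 42.4, 42.6, 42.7, 42.8, 42.9, 43.0, 43.1, 43.2, 43.3, 43.4, 43.5, 43.6, 43.7, 43.8, 43.9, 44.0, 44.2, 44.3, 44.4, 44.6, 44.7, 44.8, 44.9, 45.0, 45.1, 45.2, 45.5, 45.9, 46.3, 46.9
α = 0.12; lower rank = 50 × 0.060 = 3; upper rank = 50 × 0.940 = 47.
The 3rd smallest replicate is 39.9; the 47th is 45.5.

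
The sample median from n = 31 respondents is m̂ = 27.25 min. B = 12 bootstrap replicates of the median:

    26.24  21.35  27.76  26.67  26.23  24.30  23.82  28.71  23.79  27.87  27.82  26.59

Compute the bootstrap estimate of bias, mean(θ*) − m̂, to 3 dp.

bias = −1.321

mean(θ*) = (26.24 + 21.35 + 27.76 + 26.67 + 26.23 + 24.30 + 23.82 + 28.71 + 23.79 + 27.87 + 27.82 + 26.59) / 12 = 25.9292
bias = 25.9292 − 27.25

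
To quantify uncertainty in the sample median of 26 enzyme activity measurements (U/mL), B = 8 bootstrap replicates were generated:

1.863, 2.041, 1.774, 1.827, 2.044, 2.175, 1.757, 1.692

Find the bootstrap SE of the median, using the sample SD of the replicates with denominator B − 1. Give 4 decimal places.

Bootstrap SE is the standard deviation of the 8 replicate medians.
Mean of replicates: (1.863 + 2.041 + 1.774 + 1.827 + 2.044 + 2.175 + 1.757 + 1.692) / 8 = 15.17300 / 8 = 1.89663
Sum of squared deviations: (−0.03363)² + (+0.14437)² + (−0.12262)² + (−0.06963)² + (+0.14738)² + (+0.27837)² + (−0.13963)² + (−0.20463)² = 0.20244
Variance = 0.20244 / 7 = 0.02892
SE* = √0.02892

SE* = 0.1701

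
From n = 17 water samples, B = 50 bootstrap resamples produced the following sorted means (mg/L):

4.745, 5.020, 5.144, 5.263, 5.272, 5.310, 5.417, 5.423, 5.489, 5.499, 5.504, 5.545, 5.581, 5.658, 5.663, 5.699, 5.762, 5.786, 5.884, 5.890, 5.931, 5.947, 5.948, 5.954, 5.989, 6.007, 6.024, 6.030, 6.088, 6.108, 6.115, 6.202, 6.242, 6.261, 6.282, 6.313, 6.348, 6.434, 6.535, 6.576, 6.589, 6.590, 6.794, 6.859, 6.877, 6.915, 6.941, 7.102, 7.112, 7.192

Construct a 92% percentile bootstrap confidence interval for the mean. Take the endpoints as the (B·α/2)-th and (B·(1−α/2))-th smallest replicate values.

(5.020, 7.102)

α = 0.08; lower rank = 50 × 0.040 = 2; upper rank = 50 × 0.960 = 48.
The 2nd smallest replicate is 5.020; the 48th is 7.102.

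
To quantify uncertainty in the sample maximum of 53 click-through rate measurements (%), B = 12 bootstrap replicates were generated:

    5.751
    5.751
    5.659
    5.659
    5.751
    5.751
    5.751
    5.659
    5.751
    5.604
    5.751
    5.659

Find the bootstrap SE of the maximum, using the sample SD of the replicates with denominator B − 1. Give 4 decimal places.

Bootstrap SE is the standard deviation of the 12 replicate maximums.
Mean of replicates: (5.751 + 5.751 + 5.659 + 5.659 + 5.751 + 5.751 + 5.751 + 5.659 + 5.751 + 5.604 + 5.751 + 5.659) / 12 = 68.497000 / 12 = 5.708083
Sum of squared deviations: (+0.042917)² + (+0.042917)² + (−0.049083)² + (−0.049083)² + (+0.042917)² + (+0.042917)² + (+0.042917)² + (−0.049083)² + (+0.042917)² + (−0.104083)² + (+0.042917)² + (−0.049083)² = 0.033363
Variance = 0.033363 / 11 = 0.003033
SE* = √0.003033

SE* = 0.0551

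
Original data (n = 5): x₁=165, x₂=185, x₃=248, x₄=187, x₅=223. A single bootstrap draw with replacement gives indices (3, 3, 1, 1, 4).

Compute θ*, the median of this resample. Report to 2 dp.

Resample values: 248, 248, 165, 165, 187.
Sorted: 165, 165, 187, 248, 248
Median = middle value = 187.00

θ* = 187.00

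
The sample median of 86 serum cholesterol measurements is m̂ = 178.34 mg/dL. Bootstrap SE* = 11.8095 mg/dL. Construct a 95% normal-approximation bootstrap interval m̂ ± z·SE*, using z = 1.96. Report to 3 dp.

Margin = 1.96 × 11.8095 = 23.1466
Interval: 178.34 ± 23.1466

(155.193, 201.487)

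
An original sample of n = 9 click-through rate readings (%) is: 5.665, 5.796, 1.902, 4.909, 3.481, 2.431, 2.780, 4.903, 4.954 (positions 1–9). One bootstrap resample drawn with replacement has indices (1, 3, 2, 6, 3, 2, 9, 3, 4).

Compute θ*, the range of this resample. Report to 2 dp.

Resample values: 5.665, 1.902, 5.796, 2.431, 1.902, 5.796, 4.954, 1.902, 4.909.
Range = 5.796 − 1.902 = 3.89

θ* = 3.89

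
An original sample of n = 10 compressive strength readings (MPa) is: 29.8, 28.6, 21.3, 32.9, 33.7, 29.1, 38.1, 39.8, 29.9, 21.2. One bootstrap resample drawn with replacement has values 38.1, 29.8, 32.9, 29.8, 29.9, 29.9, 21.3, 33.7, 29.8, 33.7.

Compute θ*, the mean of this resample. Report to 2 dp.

θ* = 30.89

Mean = (38.1 + 29.8 + 32.9 + 29.8 + 29.9 + 29.9 + 21.3 + 33.7 + 29.8 + 33.7) / 10 = 308.90 / 10 = 30.89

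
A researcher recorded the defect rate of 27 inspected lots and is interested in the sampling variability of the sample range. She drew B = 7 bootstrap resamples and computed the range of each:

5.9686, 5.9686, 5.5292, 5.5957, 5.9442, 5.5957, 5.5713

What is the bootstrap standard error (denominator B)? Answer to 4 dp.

Bootstrap SE is the standard deviation of the 7 replicate ranges.
Mean of replicates: (5.9686 + 5.9686 + 5.5292 + 5.5957 + 5.9442 + 5.5957 + 5.5713) / 7 = 40.17330 / 7 = 5.73904
Sum of squared deviations: (+0.22956)² + (+0.22956)² + (−0.20984)² + (−0.14334)² + (+0.20516)² + (−0.14334)² + (−0.16774)² = 0.26075
Variance = 0.26075 / 7 = 0.03725
SE* = √0.03725

SE* = 0.1930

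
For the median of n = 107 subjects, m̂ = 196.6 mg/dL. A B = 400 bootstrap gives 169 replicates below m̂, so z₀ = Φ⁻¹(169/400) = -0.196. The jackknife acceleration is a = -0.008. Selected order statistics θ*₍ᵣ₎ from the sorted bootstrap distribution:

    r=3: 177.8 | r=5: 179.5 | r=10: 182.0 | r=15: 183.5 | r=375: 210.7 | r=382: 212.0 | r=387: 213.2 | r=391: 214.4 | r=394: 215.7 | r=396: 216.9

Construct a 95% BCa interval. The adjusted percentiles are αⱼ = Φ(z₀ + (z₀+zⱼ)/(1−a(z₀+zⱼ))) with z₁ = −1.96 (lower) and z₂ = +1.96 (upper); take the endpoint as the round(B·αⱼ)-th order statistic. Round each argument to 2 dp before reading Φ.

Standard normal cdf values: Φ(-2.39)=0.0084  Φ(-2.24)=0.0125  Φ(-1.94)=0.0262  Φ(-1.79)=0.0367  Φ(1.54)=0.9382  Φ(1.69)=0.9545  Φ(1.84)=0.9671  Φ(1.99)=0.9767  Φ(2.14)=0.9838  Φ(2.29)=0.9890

(177.8, 210.7)

Lower: z₀ + z₁ = -0.196 + (-1.960) = -2.156; 1 − a(z₀+z₁) = 1 − (-0.008)(-2.156) = 0.9828; argument = -0.196 + (-2.156)/0.9828 = -2.3898 → -2.39.
α₁ = Φ(-2.39) = 0.0084; rank = round(400 × 0.0084) = 3; θ*₍3₎ = 177.8.
Upper: z₀ + z₂ = 1.764; 1 − a(z₀+z₂) = 1.0141; argument = 1.5435 → 1.54; α₂ = 0.9382; rank = 375; θ*₍375₎ = 210.7.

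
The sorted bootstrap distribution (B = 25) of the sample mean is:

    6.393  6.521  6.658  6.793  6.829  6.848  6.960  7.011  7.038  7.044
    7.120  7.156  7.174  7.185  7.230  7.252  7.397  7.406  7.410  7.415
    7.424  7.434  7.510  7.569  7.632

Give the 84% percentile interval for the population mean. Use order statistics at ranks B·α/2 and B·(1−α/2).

(6.521, 7.510)

α = 0.16; lower rank = 25 × 0.080 = 2; upper rank = 25 × 0.920 = 23.
The 2nd smallest replicate is 6.521; the 23rd is 7.510.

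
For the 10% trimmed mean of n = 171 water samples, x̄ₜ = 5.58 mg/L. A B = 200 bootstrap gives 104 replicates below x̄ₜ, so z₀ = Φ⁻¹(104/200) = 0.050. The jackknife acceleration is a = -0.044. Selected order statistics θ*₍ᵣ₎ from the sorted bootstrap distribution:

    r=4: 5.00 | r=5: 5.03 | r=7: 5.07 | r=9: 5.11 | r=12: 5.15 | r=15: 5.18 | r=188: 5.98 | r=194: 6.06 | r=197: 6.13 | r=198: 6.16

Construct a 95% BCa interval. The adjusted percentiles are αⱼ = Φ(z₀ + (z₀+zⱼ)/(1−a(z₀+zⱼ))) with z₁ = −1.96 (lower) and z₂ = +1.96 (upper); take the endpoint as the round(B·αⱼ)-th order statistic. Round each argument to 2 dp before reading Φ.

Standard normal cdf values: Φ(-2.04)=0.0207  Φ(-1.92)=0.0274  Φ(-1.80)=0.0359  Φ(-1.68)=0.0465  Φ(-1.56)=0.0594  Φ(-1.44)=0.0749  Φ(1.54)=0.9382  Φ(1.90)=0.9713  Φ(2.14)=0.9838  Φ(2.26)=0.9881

Lower: z₀ + z₁ = 0.050 + (-1.960) = -1.910; 1 − a(z₀+z₁) = 1 − (-0.044)(-1.910) = 0.9160; argument = 0.050 + (-1.910)/0.9160 = -2.0352 → -2.04.
α₁ = Φ(-2.04) = 0.0207; rank = round(200 × 0.0207) = 4; θ*₍4₎ = 5.00.
Upper: z₀ + z₂ = 2.010; 1 − a(z₀+z₂) = 1.0884; argument = 1.8967 → 1.90; α₂ = 0.9713; rank = 194; θ*₍194₎ = 6.06.

(5.00, 6.06)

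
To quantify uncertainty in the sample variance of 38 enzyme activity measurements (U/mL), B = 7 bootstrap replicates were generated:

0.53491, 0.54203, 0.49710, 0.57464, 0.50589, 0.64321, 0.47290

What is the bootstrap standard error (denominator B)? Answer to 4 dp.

SE* = 0.0526

Bootstrap SE is the standard deviation of the 7 replicate variances.
Mean of replicates: (0.53491 + 0.54203 + 0.49710 + 0.57464 + 0.50589 + 0.64321 + 0.47290) / 7 = 3.770680 / 7 = 0.538669
Sum of squared deviations: (−0.003759)² + (+0.003361)² + (−0.041569)² + (+0.035971)² + (−0.032779)² + (+0.104541)² + (−0.065769)² = 0.019376
Variance = 0.019376 / 7 = 0.002768
SE* = √0.002768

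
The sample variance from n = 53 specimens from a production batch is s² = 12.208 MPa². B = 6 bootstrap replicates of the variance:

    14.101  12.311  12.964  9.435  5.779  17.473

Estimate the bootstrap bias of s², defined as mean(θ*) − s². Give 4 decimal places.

mean(θ*) = (14.101 + 12.311 + 12.964 + 9.435 + 5.779 + 17.473) / 6 = 12.01050
bias = 12.01050 − 12.208

bias = −0.1975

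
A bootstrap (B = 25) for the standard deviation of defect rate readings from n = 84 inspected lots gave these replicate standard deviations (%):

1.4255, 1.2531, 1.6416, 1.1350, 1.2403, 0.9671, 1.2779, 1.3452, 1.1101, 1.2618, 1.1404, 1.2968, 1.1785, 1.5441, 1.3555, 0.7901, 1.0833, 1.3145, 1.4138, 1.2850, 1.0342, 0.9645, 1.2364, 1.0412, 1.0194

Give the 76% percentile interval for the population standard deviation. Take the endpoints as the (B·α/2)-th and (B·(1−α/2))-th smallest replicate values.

Sorted replicates: 0.7901, 0.9645, 0.9671, 1.0194, 1.0342, 1.0412, 1.0833, 1.1101, 1.1350, 1.1404, 1.1785, 1.2364, 1.2403, 1.2531, 1.2618, 1.2779, 1.2850, 1.2968, 1.3145, 1.3452, 1.3555, 1.4138, 1.4255, 1.5441, 1.6416
α = 0.24; lower rank = 25 × 0.120 = 3; upper rank = 25 × 0.880 = 22.
The 3rd smallest replicate is 0.9671; the 22nd is 1.4138.

(0.9671, 1.4138)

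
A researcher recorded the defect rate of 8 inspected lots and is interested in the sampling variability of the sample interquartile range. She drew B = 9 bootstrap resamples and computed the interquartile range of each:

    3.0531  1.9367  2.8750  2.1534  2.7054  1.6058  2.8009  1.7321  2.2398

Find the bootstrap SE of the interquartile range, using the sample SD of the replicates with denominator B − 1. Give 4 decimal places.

SE* = 0.5311

Bootstrap SE is the standard deviation of the 9 replicate interquartile ranges.
Mean of replicates: (3.0531 + 1.9367 + 2.8750 + 2.1534 + 2.7054 + 1.6058 + 2.8009 + 1.7321 + 2.2398) / 9 = 21.10220 / 9 = 2.34469
Sum of squared deviations: (+0.70841)² + (−0.40799)² + (+0.53031)² + (−0.19129)² + (+0.36071)² + (−0.73889)² + (+0.45621)² + (−0.61259)² + (−0.10489)² = 2.25659
Variance = 2.25659 / 8 = 0.28207
SE* = √0.28207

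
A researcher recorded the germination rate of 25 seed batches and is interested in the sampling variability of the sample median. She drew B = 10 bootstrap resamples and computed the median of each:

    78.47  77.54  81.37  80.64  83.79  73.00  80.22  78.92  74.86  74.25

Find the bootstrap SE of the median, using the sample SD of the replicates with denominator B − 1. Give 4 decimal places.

Bootstrap SE is the standard deviation of the 10 replicate medians.
Mean of replicates: (78.47 + 77.54 + 81.37 + 80.64 + 83.79 + 73.00 + 80.22 + 78.92 + 74.86 + 74.25) / 10 = 783.06000 / 10 = 78.30600
Sum of squared deviations: (+0.16400)² + (−0.76600)² + (+3.06400)² + (+2.33400)² + (+5.48400)² + (−5.30600)² + (+1.91400)² + (+0.61400)² + (−3.44600)² + (−4.05600)² = 106.04364
Variance = 106.04364 / 9 = 11.78263
SE* = √11.78263

SE* = 3.4326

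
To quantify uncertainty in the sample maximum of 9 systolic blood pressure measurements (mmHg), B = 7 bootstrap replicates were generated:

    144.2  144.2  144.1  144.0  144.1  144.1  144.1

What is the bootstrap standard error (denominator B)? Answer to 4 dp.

Bootstrap SE is the standard deviation of the 7 replicate maximums.
Mean of replicates: (144.2 + 144.2 + 144.1 + 144.0 + 144.1 + 144.1 + 144.1) / 7 = 1008.80000 / 7 = 144.11429
Sum of squared deviations: (+0.08571)² + (+0.08571)² + (−0.01429)² + (−0.11429)² + (−0.01429)² + (−0.01429)² + (−0.01429)² = 0.02857
Variance = 0.02857 / 7 = 0.00408
SE* = √0.00408

SE* = 0.0639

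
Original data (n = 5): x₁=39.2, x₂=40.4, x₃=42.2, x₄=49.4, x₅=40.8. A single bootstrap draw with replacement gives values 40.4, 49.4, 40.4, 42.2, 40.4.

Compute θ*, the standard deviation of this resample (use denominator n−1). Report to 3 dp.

Mean = 42.5600; sum of squared deviations = 60.9120
s² = 60.9120 / 4 = 15.2280
s = √15.2280 = 3.902

θ* = 3.902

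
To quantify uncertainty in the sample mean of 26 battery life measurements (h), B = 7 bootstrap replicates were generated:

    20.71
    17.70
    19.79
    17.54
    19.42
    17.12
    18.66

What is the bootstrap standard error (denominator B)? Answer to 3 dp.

SE* = 1.230

Bootstrap SE is the standard deviation of the 7 replicate means.
Mean of replicates: (20.71 + 17.70 + 19.79 + 17.54 + 19.42 + 17.12 + 18.66) / 7 = 130.9400 / 7 = 18.7057
Sum of squared deviations: (+2.0043)² + (−1.0057)² + (+1.0843)² + (−1.1657)² + (+0.7143)² + (−1.5857)² + (−0.0457)² = 10.5900
Variance = 10.5900 / 7 = 1.5129
SE* = √1.5129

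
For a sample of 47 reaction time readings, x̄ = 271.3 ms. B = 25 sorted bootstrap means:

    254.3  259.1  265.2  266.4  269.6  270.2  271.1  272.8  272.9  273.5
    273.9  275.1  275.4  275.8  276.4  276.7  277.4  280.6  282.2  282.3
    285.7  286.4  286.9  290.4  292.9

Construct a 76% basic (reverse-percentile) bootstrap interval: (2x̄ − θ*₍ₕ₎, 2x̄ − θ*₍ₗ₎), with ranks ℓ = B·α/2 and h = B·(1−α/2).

Percentile endpoints at ranks 3 and 22: θ*₍3₎ = 265.2, θ*₍22₎ = 286.4.
Basic interval reflects these around x̄:
  lower = 2 × 271.3 − 286.4 = 256.2
  upper = 2 × 271.3 − 265.2 = 277.4

(256.2, 277.4)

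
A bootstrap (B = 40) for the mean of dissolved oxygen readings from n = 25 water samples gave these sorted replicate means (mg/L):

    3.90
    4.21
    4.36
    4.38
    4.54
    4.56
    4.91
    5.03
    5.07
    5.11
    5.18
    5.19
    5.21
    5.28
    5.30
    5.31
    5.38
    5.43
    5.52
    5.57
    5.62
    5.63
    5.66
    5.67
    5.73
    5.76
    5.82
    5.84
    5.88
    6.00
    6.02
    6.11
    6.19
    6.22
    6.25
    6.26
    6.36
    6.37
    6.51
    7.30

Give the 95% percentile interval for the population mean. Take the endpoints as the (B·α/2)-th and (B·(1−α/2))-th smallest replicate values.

(3.90, 6.51)

α = 0.05; lower rank = 40 × 0.025 = 1; upper rank = 40 × 0.975 = 39.
The 1st smallest replicate is 3.90; the 39th is 6.51.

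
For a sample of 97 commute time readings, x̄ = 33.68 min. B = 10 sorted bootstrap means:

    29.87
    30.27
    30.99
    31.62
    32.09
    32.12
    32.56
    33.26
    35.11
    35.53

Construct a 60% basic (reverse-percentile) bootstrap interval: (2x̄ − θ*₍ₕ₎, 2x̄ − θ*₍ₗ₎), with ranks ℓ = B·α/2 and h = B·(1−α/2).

(34.10, 37.09)

Percentile endpoints at ranks 2 and 8: θ*₍2₎ = 30.27, θ*₍8₎ = 33.26.
Basic interval reflects these around x̄:
  lower = 2 × 33.68 − 33.26 = 34.10
  upper = 2 × 33.68 − 30.27 = 37.09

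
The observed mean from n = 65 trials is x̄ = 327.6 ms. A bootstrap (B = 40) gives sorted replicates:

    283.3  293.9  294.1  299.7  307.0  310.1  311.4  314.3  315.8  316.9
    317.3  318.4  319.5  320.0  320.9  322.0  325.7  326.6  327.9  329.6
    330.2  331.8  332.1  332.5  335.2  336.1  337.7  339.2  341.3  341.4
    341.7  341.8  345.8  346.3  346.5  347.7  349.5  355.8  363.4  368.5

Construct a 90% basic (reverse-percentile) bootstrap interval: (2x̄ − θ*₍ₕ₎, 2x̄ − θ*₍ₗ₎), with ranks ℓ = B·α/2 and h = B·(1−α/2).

Percentile endpoints at ranks 2 and 38: θ*₍2₎ = 293.9, θ*₍38₎ = 355.8.
Basic interval reflects these around x̄:
  lower = 2 × 327.6 − 355.8 = 299.4
  upper = 2 × 327.6 − 293.9 = 361.3

(299.4, 361.3)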